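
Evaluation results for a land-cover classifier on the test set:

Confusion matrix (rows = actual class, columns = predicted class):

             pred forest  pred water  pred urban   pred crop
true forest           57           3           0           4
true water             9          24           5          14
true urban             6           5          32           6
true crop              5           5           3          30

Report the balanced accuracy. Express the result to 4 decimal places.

Balanced accuracy = mean of per-class recall.
  forest: recall = 57/64 = 0.89063
  water: recall = 24/52 = 0.46154
  urban: recall = 32/49 = 0.65306
  crop: recall = 30/43 = 0.69767
Mean = (0.89063 + 0.46154 + 0.65306 + 0.69767) / 4 = 0.6757

0.6757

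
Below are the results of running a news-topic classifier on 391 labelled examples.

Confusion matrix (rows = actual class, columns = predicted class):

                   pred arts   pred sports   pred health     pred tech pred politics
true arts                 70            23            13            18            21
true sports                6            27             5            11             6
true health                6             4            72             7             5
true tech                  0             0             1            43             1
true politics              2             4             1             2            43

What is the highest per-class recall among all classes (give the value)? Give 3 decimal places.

Per-class recall (TP/(TP+FN)):
  arts: TP=70, FN=23+13+18+21=75 → 70/145 = 0.4828
  sports: TP=27, FN=6+5+11+6=28 → 27/55 = 0.4909
  health: TP=72, FN=6+4+7+5=22 → 72/94 = 0.7660
  tech: TP=43, FN=0+0+1+1=2 → 43/45 = 0.9556
  politics: TP=43, FN=2+4+1+2=9 → 43/52 = 0.8269
Highest is class 'tech' with recall = 0.956.

0.956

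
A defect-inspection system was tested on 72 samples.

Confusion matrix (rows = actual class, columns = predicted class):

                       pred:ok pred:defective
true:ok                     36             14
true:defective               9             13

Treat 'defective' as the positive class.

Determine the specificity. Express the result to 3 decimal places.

0.720

Specificity = TN/(TN+FP) = 36/(36+14) = 0.720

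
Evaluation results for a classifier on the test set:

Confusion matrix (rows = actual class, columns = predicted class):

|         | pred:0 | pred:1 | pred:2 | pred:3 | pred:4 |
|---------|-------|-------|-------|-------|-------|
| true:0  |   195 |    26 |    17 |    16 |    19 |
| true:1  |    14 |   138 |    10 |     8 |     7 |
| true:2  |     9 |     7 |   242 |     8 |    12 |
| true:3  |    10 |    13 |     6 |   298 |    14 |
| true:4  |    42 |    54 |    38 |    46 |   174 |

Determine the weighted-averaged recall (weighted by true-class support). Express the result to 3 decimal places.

0.736

Per-class recall (TP/(TP+FN)):
  0: TP=195, FN=26+17+16+19=78 → 195/273 = 0.7143
  1: TP=138, FN=14+10+8+7=39 → 138/177 = 0.7797
  2: TP=242, FN=9+7+8+12=36 → 242/278 = 0.8705
  3: TP=298, FN=10+13+6+14=43 → 298/341 = 0.8739
  4: TP=174, FN=42+54+38+46=180 → 174/354 = 0.4915
Weighted-recall = Σ (supportᵢ/N)·recallᵢ with N=1423: (273/1423)·0.7143 + (177/1423)·0.7797 + (278/1423)·0.8705 + (341/1423)·0.8739 + (354/1423)·0.4915 = 0.736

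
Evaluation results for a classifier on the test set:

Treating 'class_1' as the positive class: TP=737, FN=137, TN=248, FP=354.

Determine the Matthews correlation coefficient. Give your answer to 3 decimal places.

0.286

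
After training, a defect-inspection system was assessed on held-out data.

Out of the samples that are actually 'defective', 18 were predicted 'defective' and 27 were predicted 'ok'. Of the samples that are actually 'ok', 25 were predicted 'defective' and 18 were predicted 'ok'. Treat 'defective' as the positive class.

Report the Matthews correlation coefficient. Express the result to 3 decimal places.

-0.181

MCC = (TP·TN − FP·FN) / √((TP+FP)(TP+FN)(TN+FP)(TN+FN))
Numerator = 18·18 − 25·27 = -351
Denominator = √(43·45·43·45) = √3744225 = 1935.0000
MCC = -351 / 1935.0000 = -0.181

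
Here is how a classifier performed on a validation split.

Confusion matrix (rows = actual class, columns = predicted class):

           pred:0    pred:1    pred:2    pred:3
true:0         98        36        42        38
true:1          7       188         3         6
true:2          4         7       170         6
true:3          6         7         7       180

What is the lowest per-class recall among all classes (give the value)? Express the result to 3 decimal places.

Per-class recall (TP/(TP+FN)):
  0: TP=98, FN=36+42+38=116 → 98/214 = 0.4579
  1: TP=188, FN=7+3+6=16 → 188/204 = 0.9216
  2: TP=170, FN=4+7+6=17 → 170/187 = 0.9091
  3: TP=180, FN=6+7+7=20 → 180/200 = 0.9000
Lowest is class '0' with recall = 0.458.

0.458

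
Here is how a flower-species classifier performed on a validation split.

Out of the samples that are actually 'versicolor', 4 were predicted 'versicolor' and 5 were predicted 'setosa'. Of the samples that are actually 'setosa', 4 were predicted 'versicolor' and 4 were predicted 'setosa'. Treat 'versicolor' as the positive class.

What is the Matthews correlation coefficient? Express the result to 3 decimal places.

-0.056

MCC = (TP·TN − FP·FN) / √((TP+FP)(TP+FN)(TN+FP)(TN+FN))
Numerator = 4·4 − 4·5 = -4
Denominator = √(8·9·8·9) = √5184 = 72.0000
MCC = -4 / 72.0000 = -0.056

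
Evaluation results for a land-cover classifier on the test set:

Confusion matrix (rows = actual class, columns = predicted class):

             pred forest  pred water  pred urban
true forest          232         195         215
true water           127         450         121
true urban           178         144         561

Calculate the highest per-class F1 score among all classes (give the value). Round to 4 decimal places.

0.6303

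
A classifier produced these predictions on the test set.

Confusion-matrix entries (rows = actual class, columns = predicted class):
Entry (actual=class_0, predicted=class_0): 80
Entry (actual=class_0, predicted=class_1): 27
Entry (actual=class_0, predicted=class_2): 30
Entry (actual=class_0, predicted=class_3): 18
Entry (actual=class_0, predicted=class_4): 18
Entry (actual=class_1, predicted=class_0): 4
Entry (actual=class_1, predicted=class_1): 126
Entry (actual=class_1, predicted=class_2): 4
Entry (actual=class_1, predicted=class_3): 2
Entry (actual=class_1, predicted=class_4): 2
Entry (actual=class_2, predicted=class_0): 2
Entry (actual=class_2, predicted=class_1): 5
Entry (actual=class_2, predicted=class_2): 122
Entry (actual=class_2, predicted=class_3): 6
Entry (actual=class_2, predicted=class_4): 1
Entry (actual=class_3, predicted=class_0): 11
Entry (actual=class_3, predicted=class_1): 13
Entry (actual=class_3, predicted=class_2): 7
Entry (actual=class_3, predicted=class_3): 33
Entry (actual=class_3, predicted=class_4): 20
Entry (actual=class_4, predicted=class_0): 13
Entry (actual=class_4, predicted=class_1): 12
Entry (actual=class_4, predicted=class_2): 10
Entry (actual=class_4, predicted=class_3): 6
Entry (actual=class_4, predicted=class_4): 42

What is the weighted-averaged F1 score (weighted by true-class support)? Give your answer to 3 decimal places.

0.640

Per-class F1 score (2·TP/(2·TP+FP+FN)):
  class_0: TP=80, FP=4+2+11+13=30, FN=27+30+18+18=93 → 160/283 = 0.5654
  class_1: TP=126, FP=27+5+13+12=57, FN=4+4+2+2=12 → 252/321 = 0.7850
  class_2: TP=122, FP=30+4+7+10=51, FN=2+5+6+1=14 → 244/309 = 0.7896
  class_3: TP=33, FP=18+2+6+6=32, FN=11+13+7+20=51 → 66/149 = 0.4430
  class_4: TP=42, FP=18+2+1+20=41, FN=13+12+10+6=41 → 84/166 = 0.5060
Weighted-F1 score = Σ (supportᵢ/N)·F1 scoreᵢ with N=614: (173/614)·0.5654 + (138/614)·0.7850 + (136/614)·0.7896 + (84/614)·0.4430 + (83/614)·0.5060 = 0.640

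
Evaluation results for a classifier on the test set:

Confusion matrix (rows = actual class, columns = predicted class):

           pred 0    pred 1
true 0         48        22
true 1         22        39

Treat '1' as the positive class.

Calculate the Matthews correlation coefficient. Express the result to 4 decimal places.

MCC = (TP·TN − FP·FN) / √((TP+FP)(TP+FN)(TN+FP)(TN+FN))
Numerator = 39·48 − 22·22 = 1388
Denominator = √(61·61·70·70) = √18232900 = 4270.0000
MCC = 1388 / 4270.0000 = 0.3251

0.3251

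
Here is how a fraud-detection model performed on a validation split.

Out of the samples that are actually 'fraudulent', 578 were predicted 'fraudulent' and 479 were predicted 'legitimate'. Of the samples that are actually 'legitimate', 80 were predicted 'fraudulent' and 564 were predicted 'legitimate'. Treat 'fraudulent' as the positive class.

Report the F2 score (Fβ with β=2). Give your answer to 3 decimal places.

Fβ = (1+β²)·TP / ((1+β²)·TP + β²·FN + FP), with β²=4
= 5·578 / (5·578 + 4·479 + 80) = 0.591

0.591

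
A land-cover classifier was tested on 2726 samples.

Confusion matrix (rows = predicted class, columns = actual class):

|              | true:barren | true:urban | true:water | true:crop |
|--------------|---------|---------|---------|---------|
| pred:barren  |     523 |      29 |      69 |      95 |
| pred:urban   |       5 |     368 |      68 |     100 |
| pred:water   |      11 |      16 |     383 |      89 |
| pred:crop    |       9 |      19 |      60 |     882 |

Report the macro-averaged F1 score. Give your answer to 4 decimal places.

0.7799

Per-class F1 score (2·TP/(2·TP+FP+FN)):
  barren: TP=523, FP=29+69+95=193, FN=5+11+9=25 → 1046/1264 = 0.82753
  urban: TP=368, FP=5+68+100=173, FN=29+16+19=64 → 736/973 = 0.75642
  water: TP=383, FP=11+16+89=116, FN=69+68+60=197 → 766/1079 = 0.70992
  crop: TP=882, FP=9+19+60=88, FN=95+100+89=284 → 1764/2136 = 0.82584
Macro-F1 score = mean = (0.82753 + 0.75642 + 0.70992 + 0.82584) / 4 = 0.7799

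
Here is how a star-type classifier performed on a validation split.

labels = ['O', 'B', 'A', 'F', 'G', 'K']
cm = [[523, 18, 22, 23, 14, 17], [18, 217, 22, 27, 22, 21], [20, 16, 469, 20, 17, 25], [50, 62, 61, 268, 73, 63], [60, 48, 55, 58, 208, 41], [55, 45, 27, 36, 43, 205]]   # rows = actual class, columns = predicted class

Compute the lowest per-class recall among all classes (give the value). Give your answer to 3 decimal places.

0.443

Per-class recall (TP/(TP+FN)):
  O: TP=523, FN=18+22+23+14+17=94 → 523/617 = 0.8476
  B: TP=217, FN=18+22+27+22+21=110 → 217/327 = 0.6636
  A: TP=469, FN=20+16+20+17+25=98 → 469/567 = 0.8272
  F: TP=268, FN=50+62+61+73+63=309 → 268/577 = 0.4645
  G: TP=208, FN=60+48+55+58+41=262 → 208/470 = 0.4426
  K: TP=205, FN=55+45+27+36+43=206 → 205/411 = 0.4988
Lowest is class 'G' with recall = 0.443.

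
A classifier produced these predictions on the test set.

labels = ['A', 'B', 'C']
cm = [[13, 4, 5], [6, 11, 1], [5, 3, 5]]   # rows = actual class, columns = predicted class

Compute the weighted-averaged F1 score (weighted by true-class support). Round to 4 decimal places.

0.5444

Per-class F1 score (2·TP/(2·TP+FP+FN)):
  A: TP=13, FP=6+5=11, FN=4+5=9 → 26/46 = 0.56522
  B: TP=11, FP=4+3=7, FN=6+1=7 → 22/36 = 0.61111
  C: TP=5, FP=5+1=6, FN=5+3=8 → 10/24 = 0.41667
Weighted-F1 score = Σ (supportᵢ/N)·F1 scoreᵢ with N=53: (22/53)·0.56522 + (18/53)·0.61111 + (13/53)·0.41667 = 0.5444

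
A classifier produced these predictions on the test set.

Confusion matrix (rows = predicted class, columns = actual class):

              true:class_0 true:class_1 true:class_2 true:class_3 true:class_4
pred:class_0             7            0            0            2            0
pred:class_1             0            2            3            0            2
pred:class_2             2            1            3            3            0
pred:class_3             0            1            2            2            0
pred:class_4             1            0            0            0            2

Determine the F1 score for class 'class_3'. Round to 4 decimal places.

0.3333

Treat 'class_3' as positive and all other classes as negative.
F1 score = 2·TP/(2·TP+FP+FN).
class_3: TP=2, FP=0+1+2+0=3, FN=2+0+3+0=5 → 4/12 = 0.33333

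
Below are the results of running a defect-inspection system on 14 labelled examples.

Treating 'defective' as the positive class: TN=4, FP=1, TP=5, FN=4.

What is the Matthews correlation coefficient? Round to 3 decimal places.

0.344

MCC = (TP·TN − FP·FN) / √((TP+FP)(TP+FN)(TN+FP)(TN+FN))
Numerator = 5·4 − 1·4 = 16
Denominator = √(6·9·5·8) = √2160 = 46.4758
MCC = 16 / 46.4758 = 0.344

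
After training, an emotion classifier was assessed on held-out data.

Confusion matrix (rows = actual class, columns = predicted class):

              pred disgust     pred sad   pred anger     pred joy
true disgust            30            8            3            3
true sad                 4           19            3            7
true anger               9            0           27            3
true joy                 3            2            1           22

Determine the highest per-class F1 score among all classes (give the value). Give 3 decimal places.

Per-class F1 score (2·TP/(2·TP+FP+FN)):
  disgust: TP=30, FP=4+9+3=16, FN=8+3+3=14 → 60/90 = 0.6667
  sad: TP=19, FP=8+0+2=10, FN=4+3+7=14 → 38/62 = 0.6129
  anger: TP=27, FP=3+3+1=7, FN=9+0+3=12 → 54/73 = 0.7397
  joy: TP=22, FP=3+7+3=13, FN=3+2+1=6 → 44/63 = 0.6984
Highest is class 'anger' with F1 score = 0.740.

0.740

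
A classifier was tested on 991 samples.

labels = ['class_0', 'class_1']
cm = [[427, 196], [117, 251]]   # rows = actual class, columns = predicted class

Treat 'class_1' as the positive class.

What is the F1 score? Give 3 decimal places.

Precision = TP/(TP+FP) = 251/447 = 0.5615
Recall = TP/(TP+FN) = 251/368 = 0.6821
F1 = 2·TP/(2·TP+FP+FN) = 502/815 = 0.616

0.616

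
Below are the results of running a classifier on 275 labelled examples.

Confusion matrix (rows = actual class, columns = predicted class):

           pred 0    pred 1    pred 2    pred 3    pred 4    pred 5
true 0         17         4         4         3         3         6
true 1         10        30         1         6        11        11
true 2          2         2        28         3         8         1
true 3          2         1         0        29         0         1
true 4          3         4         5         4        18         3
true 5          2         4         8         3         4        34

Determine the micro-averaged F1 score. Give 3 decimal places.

Micro-averaging pools counts across classes: ΣTP=156, ΣFP=119, ΣFN=119.
Micro-F1 score = 2·TP/(2·TP+FP+FN) on pooled counts = 0.567 (equals overall accuracy in single-label multiclass).

0.567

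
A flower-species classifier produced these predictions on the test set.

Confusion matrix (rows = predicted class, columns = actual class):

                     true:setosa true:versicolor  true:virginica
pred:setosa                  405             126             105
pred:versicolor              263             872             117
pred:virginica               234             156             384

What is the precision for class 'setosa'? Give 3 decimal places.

Take TP from the diagonal, FP from the rest of the 'setosa' prediction marginal, FN from the rest of the 'setosa' actual marginal.
precision = TP/(TP+FP).
setosa: TP=405, FP=126+105=231 → 405/636 = 0.6368

0.637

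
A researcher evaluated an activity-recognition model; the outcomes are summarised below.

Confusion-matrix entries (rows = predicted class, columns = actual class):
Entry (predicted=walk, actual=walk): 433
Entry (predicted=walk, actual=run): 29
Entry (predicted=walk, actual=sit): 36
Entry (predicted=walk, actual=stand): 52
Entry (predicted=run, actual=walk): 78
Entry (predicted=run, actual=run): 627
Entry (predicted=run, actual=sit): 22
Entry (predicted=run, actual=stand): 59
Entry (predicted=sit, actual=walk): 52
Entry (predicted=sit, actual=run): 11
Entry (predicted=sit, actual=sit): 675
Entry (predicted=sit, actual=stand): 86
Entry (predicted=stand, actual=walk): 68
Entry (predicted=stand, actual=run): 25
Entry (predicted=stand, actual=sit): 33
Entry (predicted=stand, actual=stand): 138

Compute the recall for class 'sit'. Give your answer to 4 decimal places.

0.8812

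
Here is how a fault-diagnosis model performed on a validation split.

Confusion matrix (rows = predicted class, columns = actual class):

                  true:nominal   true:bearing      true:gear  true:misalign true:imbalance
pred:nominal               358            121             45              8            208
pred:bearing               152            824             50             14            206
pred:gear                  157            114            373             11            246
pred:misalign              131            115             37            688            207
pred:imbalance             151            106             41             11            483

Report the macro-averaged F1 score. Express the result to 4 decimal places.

Per-class F1 score (2·TP/(2·TP+FP+FN)):
  nominal: TP=358, FP=121+45+8+208=382, FN=152+157+131+151=591 → 716/1689 = 0.42392
  bearing: TP=824, FP=152+50+14+206=422, FN=121+114+115+106=456 → 1648/2526 = 0.65241
  gear: TP=373, FP=157+114+11+246=528, FN=45+50+37+41=173 → 746/1447 = 0.51555
  misalign: TP=688, FP=131+115+37+207=490, FN=8+14+11+11=44 → 1376/1910 = 0.72042
  imbalance: TP=483, FP=151+106+41+11=309, FN=208+206+246+207=867 → 966/2142 = 0.45098
Macro-F1 score = mean = (0.42392 + 0.65241 + 0.51555 + 0.72042 + 0.45098) / 5 = 0.5527

0.5527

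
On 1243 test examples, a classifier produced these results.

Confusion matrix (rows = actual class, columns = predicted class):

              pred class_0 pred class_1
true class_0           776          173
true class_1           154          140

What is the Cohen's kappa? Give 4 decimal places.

0.2875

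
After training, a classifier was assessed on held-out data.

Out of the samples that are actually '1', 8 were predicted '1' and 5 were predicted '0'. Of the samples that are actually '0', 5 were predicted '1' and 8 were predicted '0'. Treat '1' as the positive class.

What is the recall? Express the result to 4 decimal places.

Recall = TP/(TP+FN) = 8/(8+5) = 8/13 = 0.6154

0.6154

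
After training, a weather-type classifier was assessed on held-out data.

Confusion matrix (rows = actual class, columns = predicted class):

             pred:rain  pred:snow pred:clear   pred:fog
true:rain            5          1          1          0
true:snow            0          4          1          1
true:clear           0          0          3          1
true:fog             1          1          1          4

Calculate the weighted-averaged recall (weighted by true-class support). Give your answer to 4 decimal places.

0.6667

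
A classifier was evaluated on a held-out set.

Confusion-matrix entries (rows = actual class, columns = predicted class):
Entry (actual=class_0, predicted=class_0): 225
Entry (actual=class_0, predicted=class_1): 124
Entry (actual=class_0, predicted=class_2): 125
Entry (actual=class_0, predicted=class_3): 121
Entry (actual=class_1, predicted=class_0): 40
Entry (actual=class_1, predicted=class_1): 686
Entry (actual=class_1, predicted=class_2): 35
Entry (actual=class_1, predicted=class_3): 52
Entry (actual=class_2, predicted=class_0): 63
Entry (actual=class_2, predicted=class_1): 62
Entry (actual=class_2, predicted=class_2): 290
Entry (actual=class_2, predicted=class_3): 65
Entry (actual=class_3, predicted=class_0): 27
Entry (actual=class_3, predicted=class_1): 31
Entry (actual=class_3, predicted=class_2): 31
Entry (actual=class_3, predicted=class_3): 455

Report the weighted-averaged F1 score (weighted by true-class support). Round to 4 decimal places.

0.6668

Per-class F1 score (2·TP/(2·TP+FP+FN)):
  class_0: TP=225, FP=40+63+27=130, FN=124+125+121=370 → 450/950 = 0.47368
  class_1: TP=686, FP=124+62+31=217, FN=40+35+52=127 → 1372/1716 = 0.79953
  class_2: TP=290, FP=125+35+31=191, FN=63+62+65=190 → 580/961 = 0.60354
  class_3: TP=455, FP=121+52+65=238, FN=27+31+31=89 → 910/1237 = 0.73565
Weighted-F1 score = Σ (supportᵢ/N)·F1 scoreᵢ with N=2432: (595/2432)·0.47368 + (813/2432)·0.79953 + (480/2432)·0.60354 + (544/2432)·0.73565 = 0.6668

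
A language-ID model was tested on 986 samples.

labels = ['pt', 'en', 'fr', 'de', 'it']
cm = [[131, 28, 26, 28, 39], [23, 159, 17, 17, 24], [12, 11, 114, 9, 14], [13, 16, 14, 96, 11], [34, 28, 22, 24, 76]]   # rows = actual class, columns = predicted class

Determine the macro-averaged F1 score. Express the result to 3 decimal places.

Per-class F1 score (2·TP/(2·TP+FP+FN)):
  pt: TP=131, FP=23+12+13+34=82, FN=28+26+28+39=121 → 262/465 = 0.5634
  en: TP=159, FP=28+11+16+28=83, FN=23+17+17+24=81 → 318/482 = 0.6598
  fr: TP=114, FP=26+17+14+22=79, FN=12+11+9+14=46 → 228/353 = 0.6459
  de: TP=96, FP=28+17+9+24=78, FN=13+16+14+11=54 → 192/324 = 0.5926
  it: TP=76, FP=39+24+14+11=88, FN=34+28+22+24=108 → 152/348 = 0.4368
Macro-F1 score = mean = (0.5634 + 0.6598 + 0.6459 + 0.5926 + 0.4368) / 5 = 0.580

0.580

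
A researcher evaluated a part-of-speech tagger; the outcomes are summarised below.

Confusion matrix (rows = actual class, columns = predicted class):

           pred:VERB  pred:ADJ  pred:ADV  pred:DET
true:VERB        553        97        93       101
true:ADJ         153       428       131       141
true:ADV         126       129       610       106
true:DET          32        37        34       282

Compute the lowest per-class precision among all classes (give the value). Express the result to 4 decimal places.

0.4476

Per-class precision (TP/(TP+FP)):
  VERB: TP=553, FP=153+126+32=311 → 553/864 = 0.64005
  ADJ: TP=428, FP=97+129+37=263 → 428/691 = 0.61939
  ADV: TP=610, FP=93+131+34=258 → 610/868 = 0.70276
  DET: TP=282, FP=101+141+106=348 → 282/630 = 0.44762
Lowest is class 'DET' with precision = 0.4476.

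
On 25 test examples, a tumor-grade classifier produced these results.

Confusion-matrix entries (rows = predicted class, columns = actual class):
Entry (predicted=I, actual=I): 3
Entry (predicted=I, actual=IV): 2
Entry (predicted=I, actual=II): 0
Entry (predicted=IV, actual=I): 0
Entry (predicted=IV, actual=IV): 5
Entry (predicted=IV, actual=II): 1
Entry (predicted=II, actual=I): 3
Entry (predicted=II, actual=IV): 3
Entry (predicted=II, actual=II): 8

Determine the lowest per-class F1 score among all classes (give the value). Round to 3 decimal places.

0.545

Per-class F1 score (2·TP/(2·TP+FP+FN)):
  I: TP=3, FP=2+0=2, FN=0+3=3 → 6/11 = 0.5455
  IV: TP=5, FP=0+1=1, FN=2+3=5 → 10/16 = 0.6250
  II: TP=8, FP=3+3=6, FN=0+1=1 → 16/23 = 0.6957
Lowest is class 'I' with F1 score = 0.545.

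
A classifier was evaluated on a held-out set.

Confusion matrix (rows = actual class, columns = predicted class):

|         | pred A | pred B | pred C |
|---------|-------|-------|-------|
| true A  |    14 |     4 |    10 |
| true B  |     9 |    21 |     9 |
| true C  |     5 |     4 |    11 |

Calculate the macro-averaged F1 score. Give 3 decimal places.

Per-class F1 score (2·TP/(2·TP+FP+FN)):
  A: TP=14, FP=9+5=14, FN=4+10=14 → 28/56 = 0.5000
  B: TP=21, FP=4+4=8, FN=9+9=18 → 42/68 = 0.6176
  C: TP=11, FP=10+9=19, FN=5+4=9 → 22/50 = 0.4400
Macro-F1 score = mean = (0.5000 + 0.6176 + 0.4400) / 3 = 0.519

0.519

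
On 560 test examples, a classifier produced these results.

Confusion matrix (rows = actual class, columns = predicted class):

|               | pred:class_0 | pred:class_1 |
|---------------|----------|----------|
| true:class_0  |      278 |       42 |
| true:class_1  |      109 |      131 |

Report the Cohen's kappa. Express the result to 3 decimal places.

Observed agreement pₒ = trace/N = 409/560 = 0.7304
Expected agreement pₑ = Σ (rowᵢ·colᵢ)/N² = (320·387 + 240·173)/560² = 0.5273
κ = (pₒ − pₑ)/(1 − pₑ) = (0.7304 − 0.5273)/(1 − 0.5273) = 0.430

0.430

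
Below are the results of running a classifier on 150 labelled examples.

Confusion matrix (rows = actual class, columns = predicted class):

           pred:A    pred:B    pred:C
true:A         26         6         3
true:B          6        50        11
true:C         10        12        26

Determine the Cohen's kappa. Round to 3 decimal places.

Observed agreement pₒ = trace/N = 102/150 = 0.6800
Expected agreement pₑ = Σ (rowᵢ·colᵢ)/N² = (35·42 + 67·68 + 48·40)/150² = 0.3532
κ = (pₒ − pₑ)/(1 − pₑ) = (0.6800 − 0.3532)/(1 − 0.3532) = 0.505

0.505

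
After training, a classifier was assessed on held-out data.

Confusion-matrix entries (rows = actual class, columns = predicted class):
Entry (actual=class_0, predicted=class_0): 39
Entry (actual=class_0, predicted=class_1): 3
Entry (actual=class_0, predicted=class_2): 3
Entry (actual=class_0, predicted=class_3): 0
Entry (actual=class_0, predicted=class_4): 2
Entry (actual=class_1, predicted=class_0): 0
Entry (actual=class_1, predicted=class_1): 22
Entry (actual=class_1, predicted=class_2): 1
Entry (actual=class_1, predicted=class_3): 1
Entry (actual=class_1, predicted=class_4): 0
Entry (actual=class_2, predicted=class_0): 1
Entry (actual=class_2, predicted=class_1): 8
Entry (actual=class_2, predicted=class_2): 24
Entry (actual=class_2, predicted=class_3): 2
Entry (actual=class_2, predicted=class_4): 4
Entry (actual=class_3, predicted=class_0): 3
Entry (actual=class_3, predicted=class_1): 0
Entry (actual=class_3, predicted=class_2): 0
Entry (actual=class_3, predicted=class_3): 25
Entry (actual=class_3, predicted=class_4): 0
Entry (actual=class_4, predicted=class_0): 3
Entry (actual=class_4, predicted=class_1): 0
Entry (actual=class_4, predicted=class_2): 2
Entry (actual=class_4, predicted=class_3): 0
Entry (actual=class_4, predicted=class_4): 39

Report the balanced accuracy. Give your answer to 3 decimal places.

0.828

Balanced accuracy = mean of per-class recall.
  class_0: recall = 39/47 = 0.8298
  class_1: recall = 22/24 = 0.9167
  class_2: recall = 24/39 = 0.6154
  class_3: recall = 25/28 = 0.8929
  class_4: recall = 39/44 = 0.8864
Mean = (0.8298 + 0.9167 + 0.6154 + 0.8929 + 0.8864) / 5 = 0.828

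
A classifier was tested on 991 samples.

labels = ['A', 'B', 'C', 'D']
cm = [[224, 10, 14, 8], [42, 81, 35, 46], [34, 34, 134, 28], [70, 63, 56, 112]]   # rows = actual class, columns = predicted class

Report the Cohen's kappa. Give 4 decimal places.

0.4073

Observed agreement pₒ = trace/N = 551/991 = 0.55600
Expected agreement pₑ = Σ (rowᵢ·colᵢ)/N² = (256·370 + 204·188 + 230·239 + 301·194)/991² = 0.25093
κ = (pₒ − pₑ)/(1 − pₑ) = (0.55600 − 0.25093)/(1 − 0.25093) = 0.4073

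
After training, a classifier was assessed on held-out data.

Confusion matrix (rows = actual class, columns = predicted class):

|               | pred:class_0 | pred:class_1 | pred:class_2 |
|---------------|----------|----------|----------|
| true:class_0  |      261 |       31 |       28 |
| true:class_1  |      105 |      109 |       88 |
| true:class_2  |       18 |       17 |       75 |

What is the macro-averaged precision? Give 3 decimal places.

0.589

Per-class precision (TP/(TP+FP)):
  class_0: TP=261, FP=105+18=123 → 261/384 = 0.6797
  class_1: TP=109, FP=31+17=48 → 109/157 = 0.6943
  class_2: TP=75, FP=28+88=116 → 75/191 = 0.3927
Macro-precision = mean = (0.6797 + 0.6943 + 0.3927) / 3 = 0.589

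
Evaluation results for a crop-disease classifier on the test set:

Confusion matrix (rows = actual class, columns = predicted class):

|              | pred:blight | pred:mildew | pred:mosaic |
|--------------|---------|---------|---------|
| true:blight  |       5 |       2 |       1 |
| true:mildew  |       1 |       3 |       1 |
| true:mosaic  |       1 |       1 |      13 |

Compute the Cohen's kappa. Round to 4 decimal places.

Observed agreement pₒ = trace/N = 21/28 = 0.75000
Expected agreement pₑ = Σ (rowᵢ·colᵢ)/N² = (8·7 + 5·6 + 15·15)/28² = 0.39668
κ = (pₒ − pₑ)/(1 − pₑ) = (0.75000 − 0.39668)/(1 − 0.39668) = 0.5856

0.5856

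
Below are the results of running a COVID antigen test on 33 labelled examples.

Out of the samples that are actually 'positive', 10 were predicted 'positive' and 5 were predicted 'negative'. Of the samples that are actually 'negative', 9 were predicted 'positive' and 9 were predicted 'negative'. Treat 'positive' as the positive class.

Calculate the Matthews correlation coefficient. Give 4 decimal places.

MCC = (TP·TN − FP·FN) / √((TP+FP)(TP+FN)(TN+FP)(TN+FN))
Numerator = 10·9 − 9·5 = 45
Denominator = √(19·15·18·14) = √71820 = 267.9925
MCC = 45 / 267.9925 = 0.1679

0.1679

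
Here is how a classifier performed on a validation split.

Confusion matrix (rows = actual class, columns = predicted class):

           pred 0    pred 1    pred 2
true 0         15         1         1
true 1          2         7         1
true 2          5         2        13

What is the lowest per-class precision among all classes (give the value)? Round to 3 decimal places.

Per-class precision (TP/(TP+FP)):
  0: TP=15, FP=2+5=7 → 15/22 = 0.6818
  1: TP=7, FP=1+2=3 → 7/10 = 0.7000
  2: TP=13, FP=1+1=2 → 13/15 = 0.8667
Lowest is class '0' with precision = 0.682.

0.682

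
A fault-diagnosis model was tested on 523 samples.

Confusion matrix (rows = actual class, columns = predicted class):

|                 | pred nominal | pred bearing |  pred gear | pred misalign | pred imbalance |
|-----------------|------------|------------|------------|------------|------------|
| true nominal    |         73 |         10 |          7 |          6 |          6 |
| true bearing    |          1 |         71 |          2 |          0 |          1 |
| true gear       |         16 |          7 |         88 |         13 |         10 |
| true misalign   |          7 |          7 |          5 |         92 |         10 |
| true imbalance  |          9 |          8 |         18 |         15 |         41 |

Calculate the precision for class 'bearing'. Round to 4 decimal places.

0.6893

precision = TP/(TP+FP).
bearing: TP=71, FP=10+7+7+8=32 → 71/103 = 0.68932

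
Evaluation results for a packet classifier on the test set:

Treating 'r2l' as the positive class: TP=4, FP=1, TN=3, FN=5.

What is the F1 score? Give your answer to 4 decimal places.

Precision = TP/(TP+FP) = 4/5 = 0.8000
Recall = TP/(TP+FN) = 4/9 = 0.4444
F1 = 2·TP/(2·TP+FP+FN) = 8/14 = 0.5714

0.5714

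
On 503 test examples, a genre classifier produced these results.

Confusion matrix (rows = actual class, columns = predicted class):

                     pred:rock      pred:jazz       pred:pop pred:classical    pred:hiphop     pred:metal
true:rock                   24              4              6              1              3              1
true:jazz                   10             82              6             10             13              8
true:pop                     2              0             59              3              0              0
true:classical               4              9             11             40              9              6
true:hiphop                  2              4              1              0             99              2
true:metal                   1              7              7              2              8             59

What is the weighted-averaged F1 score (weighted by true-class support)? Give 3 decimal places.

0.715

Per-class F1 score (2·TP/(2·TP+FP+FN)):
  rock: TP=24, FP=10+2+4+2+1=19, FN=4+6+1+3+1=15 → 48/82 = 0.5854
  jazz: TP=82, FP=4+0+9+4+7=24, FN=10+6+10+13+8=47 → 164/235 = 0.6979
  pop: TP=59, FP=6+6+11+1+7=31, FN=2+0+3+0+0=5 → 118/154 = 0.7662
  classical: TP=40, FP=1+10+3+0+2=16, FN=4+9+11+9+6=39 → 80/135 = 0.5926
  hiphop: TP=99, FP=3+13+0+9+8=33, FN=2+4+1+0+2=9 → 198/240 = 0.8250
  metal: TP=59, FP=1+8+0+6+2=17, FN=1+7+7+2+8=25 → 118/160 = 0.7375
Weighted-F1 score = Σ (supportᵢ/N)·F1 scoreᵢ with N=503: (39/503)·0.5854 + (129/503)·0.6979 + (64/503)·0.7662 + (79/503)·0.5926 + (108/503)·0.8250 + (84/503)·0.7375 = 0.715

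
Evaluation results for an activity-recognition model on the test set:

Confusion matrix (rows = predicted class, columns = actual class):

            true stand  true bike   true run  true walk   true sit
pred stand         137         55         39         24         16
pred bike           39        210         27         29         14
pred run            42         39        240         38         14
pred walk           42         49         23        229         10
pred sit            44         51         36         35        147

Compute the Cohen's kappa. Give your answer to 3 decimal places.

Observed agreement pₒ = trace/N = 963/1629 = 0.5912
Expected agreement pₑ = Σ (rowᵢ·colᵢ)/N² = (304·271 + 404·319 + 365·373 + 355·353 + 201·313)/1629² = 0.2018
κ = (pₒ − pₑ)/(1 − pₑ) = (0.5912 − 0.2018)/(1 − 0.2018) = 0.488

0.488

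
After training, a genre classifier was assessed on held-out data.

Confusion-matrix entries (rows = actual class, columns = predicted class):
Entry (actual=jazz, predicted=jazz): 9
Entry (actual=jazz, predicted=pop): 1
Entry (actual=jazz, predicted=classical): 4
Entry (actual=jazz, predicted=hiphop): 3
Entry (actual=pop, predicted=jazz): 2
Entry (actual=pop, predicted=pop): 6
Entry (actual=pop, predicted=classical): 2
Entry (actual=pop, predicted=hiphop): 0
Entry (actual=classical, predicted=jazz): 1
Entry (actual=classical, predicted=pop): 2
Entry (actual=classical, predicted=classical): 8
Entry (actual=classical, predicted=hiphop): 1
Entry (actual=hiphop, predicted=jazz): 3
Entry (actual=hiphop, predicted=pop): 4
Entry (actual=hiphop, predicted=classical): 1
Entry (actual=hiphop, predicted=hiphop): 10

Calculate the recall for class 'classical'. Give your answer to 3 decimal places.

0.667

Take TP from the diagonal, FP from the rest of the 'classical' prediction marginal, FN from the rest of the 'classical' actual marginal.
recall = TP/(TP+FN).
classical: TP=8, FN=1+2+1=4 → 8/12 = 0.6667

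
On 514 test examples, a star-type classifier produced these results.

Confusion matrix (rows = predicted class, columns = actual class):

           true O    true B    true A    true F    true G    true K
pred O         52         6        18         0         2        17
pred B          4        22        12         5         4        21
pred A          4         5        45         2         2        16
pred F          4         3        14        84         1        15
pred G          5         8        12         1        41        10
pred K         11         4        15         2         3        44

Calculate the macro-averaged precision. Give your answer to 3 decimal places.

0.544

Per-class precision (TP/(TP+FP)):
  O: TP=52, FP=6+18+0+2+17=43 → 52/95 = 0.5474
  B: TP=22, FP=4+12+5+4+21=46 → 22/68 = 0.3235
  A: TP=45, FP=4+5+2+2+16=29 → 45/74 = 0.6081
  F: TP=84, FP=4+3+14+1+15=37 → 84/121 = 0.6942
  G: TP=41, FP=5+8+12+1+10=36 → 41/77 = 0.5325
  K: TP=44, FP=11+4+15+2+3=35 → 44/79 = 0.5570
Macro-precision = mean = (0.5474 + 0.3235 + 0.6081 + 0.6942 + 0.5325 + 0.5570) / 6 = 0.544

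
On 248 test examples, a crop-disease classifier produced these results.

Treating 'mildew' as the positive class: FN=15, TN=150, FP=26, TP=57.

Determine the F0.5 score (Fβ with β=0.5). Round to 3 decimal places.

Fβ = (1+β²)·TP / ((1+β²)·TP + β²·FN + FP), with β²=1/4
= 1.25·57 / (1.25·57 + 0.25·15 + 26) = 0.705

0.705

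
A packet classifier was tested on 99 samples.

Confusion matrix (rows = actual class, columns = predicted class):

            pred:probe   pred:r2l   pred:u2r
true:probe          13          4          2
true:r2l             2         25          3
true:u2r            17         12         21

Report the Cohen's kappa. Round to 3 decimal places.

Observed agreement pₒ = trace/N = 59/99 = 0.5960
Expected agreement pₑ = Σ (rowᵢ·colᵢ)/N² = (19·32 + 30·41 + 50·26)/99² = 0.3202
κ = (pₒ − pₑ)/(1 − pₑ) = (0.5960 − 0.3202)/(1 − 0.3202) = 0.406

0.406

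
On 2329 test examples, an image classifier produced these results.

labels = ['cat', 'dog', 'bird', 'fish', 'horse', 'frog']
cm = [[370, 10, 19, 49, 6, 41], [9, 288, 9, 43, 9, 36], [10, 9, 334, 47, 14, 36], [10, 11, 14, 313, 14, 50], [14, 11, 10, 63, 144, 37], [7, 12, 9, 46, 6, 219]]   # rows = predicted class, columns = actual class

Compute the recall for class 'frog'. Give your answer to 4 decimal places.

Take TP from the diagonal, FP from the rest of the 'frog' prediction marginal, FN from the rest of the 'frog' actual marginal.
recall = TP/(TP+FN).
frog: TP=219, FN=41+36+36+50+37=200 → 219/419 = 0.52267

0.5227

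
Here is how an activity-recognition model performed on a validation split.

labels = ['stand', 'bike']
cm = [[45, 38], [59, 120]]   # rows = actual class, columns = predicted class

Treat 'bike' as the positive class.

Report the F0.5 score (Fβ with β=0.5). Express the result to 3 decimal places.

0.740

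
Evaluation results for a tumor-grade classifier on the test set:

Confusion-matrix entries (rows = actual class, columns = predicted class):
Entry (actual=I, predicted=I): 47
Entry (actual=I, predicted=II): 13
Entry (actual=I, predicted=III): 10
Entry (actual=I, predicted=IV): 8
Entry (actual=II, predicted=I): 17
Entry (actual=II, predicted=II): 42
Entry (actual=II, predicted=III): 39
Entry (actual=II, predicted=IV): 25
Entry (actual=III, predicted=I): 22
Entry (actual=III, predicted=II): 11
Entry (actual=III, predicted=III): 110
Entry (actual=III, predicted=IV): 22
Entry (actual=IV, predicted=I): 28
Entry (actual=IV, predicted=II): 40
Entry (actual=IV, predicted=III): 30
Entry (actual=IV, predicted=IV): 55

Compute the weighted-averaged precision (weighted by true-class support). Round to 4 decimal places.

0.4883

Per-class precision (TP/(TP+FP)):
  I: TP=47, FP=17+22+28=67 → 47/114 = 0.41228
  II: TP=42, FP=13+11+40=64 → 42/106 = 0.39623
  III: TP=110, FP=10+39+30=79 → 110/189 = 0.58201
  IV: TP=55, FP=8+25+22=55 → 55/110 = 0.50000
Weighted-precision = Σ (supportᵢ/N)·precisionᵢ with N=519: (78/519)·0.41228 + (123/519)·0.39623 + (165/519)·0.58201 + (153/519)·0.50000 = 0.4883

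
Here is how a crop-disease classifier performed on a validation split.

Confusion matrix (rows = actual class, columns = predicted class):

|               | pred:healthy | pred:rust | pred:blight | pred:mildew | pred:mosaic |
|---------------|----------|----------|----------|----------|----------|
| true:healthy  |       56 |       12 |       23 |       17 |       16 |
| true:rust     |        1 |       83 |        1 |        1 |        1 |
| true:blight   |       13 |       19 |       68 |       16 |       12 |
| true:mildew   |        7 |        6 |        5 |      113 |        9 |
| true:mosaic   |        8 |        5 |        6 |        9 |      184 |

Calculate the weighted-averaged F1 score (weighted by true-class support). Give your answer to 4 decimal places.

Per-class F1 score (2·TP/(2·TP+FP+FN)):
  healthy: TP=56, FP=1+13+7+8=29, FN=12+23+17+16=68 → 112/209 = 0.53589
  rust: TP=83, FP=12+19+6+5=42, FN=1+1+1+1=4 → 166/212 = 0.78302
  blight: TP=68, FP=23+1+5+6=35, FN=13+19+16+12=60 → 136/231 = 0.58874
  mildew: TP=113, FP=17+1+16+9=43, FN=7+6+5+9=27 → 226/296 = 0.76351
  mosaic: TP=184, FP=16+1+12+9=38, FN=8+5+6+9=28 → 368/434 = 0.84793
Weighted-F1 score = Σ (supportᵢ/N)·F1 scoreᵢ with N=691: (124/691)·0.53589 + (87/691)·0.78302 + (128/691)·0.58874 + (140/691)·0.76351 + (212/691)·0.84793 = 0.7186

0.7186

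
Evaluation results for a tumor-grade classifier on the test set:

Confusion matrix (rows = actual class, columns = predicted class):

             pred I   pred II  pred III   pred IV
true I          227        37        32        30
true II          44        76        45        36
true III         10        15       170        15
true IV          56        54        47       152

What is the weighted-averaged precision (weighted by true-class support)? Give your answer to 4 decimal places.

Per-class precision (TP/(TP+FP)):
  I: TP=227, FP=44+10+56=110 → 227/337 = 0.67359
  II: TP=76, FP=37+15+54=106 → 76/182 = 0.41758
  III: TP=170, FP=32+45+47=124 → 170/294 = 0.57823
  IV: TP=152, FP=30+36+15=81 → 152/233 = 0.65236
Weighted-precision = Σ (supportᵢ/N)·precisionᵢ with N=1046: (326/1046)·0.67359 + (201/1046)·0.41758 + (210/1046)·0.57823 + (309/1046)·0.65236 = 0.5990

0.5990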